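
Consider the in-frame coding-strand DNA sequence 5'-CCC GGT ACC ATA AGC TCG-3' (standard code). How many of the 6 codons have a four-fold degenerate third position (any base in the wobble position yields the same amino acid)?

Codon 1 CCC (Pro): third position 4-fold.
Codon 2 GGT (Gly): third position 4-fold.
Codon 3 ACC (Thr): third position 4-fold.
Codon 4 ATA (Ile): third position 3-fold.
Codon 5 AGC (Ser): third position 2-fold.
Codon 6 TCG (Ser): third position 4-fold.
Four-fold degenerate third positions: 4.

4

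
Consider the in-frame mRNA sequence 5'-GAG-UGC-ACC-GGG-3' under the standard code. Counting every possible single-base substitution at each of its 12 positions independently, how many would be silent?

8

Codon 1 (GAG, Glu): 1 synonymous substitution.
Codon 2 (UGC, Cys): 1 synonymous substitution.
Codon 3 (ACC, Thr): 3 synonymous substitutions.
Codon 4 (GGG, Gly): 3 synonymous substitutions.
Total: 1 + 1 + 3 + 3 = 8.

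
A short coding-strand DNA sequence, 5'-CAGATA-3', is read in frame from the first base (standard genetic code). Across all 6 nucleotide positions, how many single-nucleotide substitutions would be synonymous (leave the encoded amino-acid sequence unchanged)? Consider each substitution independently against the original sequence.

Codon 1 (CAG, Gln): 1 synonymous substitution.
Codon 2 (ATA, Ile): 2 synonymous substitutions.
Total: 1 + 2 = 3.

3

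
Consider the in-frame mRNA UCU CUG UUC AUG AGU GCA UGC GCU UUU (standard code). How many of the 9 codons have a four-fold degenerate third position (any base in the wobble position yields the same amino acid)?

4

Codon 1 UCU (Ser): third position 4-fold.
Codon 2 CUG (Leu): third position 4-fold.
Codon 3 UUC (Phe): third position 2-fold.
Codon 4 AUG (Met): third position 1-fold.
Codon 5 AGU (Ser): third position 2-fold.
Codon 6 GCA (Ala): third position 4-fold.
Codon 7 UGC (Cys): third position 2-fold.
Codon 8 GCU (Ala): third position 4-fold.
Codon 9 UUU (Phe): third position 2-fold.
Four-fold degenerate third positions: 4.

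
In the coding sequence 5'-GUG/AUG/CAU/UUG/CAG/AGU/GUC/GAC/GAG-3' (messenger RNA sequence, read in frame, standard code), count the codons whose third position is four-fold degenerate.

Codon 1 GUG (Val): third position 4-fold.
Codon 2 AUG (Met): third position 1-fold.
Codon 3 CAU (His): third position 2-fold.
Codon 4 UUG (Leu): third position 2-fold.
Codon 5 CAG (Gln): third position 2-fold.
Codon 6 AGU (Ser): third position 2-fold.
Codon 7 GUC (Val): third position 4-fold.
Codon 8 GAC (Asp): third position 2-fold.
Codon 9 GAG (Glu): third position 2-fold.
Four-fold degenerate third positions: 2.

2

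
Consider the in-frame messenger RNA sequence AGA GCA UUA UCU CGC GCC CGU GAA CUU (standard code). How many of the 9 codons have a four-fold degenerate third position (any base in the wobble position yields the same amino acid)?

Codon 1 AGA (Arg): third position 2-fold.
Codon 2 GCA (Ala): third position 4-fold.
Codon 3 UUA (Leu): third position 2-fold.
Codon 4 UCU (Ser): third position 4-fold.
Codon 5 CGC (Arg): third position 4-fold.
Codon 6 GCC (Ala): third position 4-fold.
Codon 7 CGU (Arg): third position 4-fold.
Codon 8 GAA (Glu): third position 2-fold.
Codon 9 CUU (Leu): third position 4-fold.
Four-fold degenerate third positions: 6.

6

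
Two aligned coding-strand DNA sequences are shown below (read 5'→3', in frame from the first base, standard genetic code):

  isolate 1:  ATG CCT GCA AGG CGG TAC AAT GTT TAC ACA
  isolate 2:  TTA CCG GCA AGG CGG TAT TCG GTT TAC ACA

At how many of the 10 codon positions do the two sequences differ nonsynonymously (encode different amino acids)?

2

Codon 1: ATG Met / TTA Leu — nonsynonymous.
Codon 2: CCT Pro / CCG Pro — synonymous.
Codon 3: GCA Ala / GCA Ala — identical.
Codon 4: AGG Arg / AGG Arg — identical.
Codon 5: CGG Arg / CGG Arg — identical.
Codon 6: TAC Tyr / TAT Tyr — synonymous.
Codon 7: AAT Asn / TCG Ser — nonsynonymous.
Codon 8: GTT Val / GTT Val — identical.
Codon 9: TAC Tyr / TAC Tyr — identical.
Codon 10: ACA Thr / ACA Thr — identical.
Nonsynonymous differences: 2.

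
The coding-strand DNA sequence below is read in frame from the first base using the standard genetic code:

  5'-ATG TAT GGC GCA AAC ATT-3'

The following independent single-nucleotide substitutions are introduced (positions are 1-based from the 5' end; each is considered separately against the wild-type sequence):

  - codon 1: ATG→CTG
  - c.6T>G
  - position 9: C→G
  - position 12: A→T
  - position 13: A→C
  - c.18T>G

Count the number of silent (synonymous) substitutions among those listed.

Codon 1: ATG (Met) → CTG (Leu) — missense.
Codon 2: TAT (Tyr) → TAG (Stop) — nonsense.
Codon 3: GGC (Gly) → GGG (Gly) — synonymous.
Codon 4: GCA (Ala) → GCT (Ala) — synonymous.
Codon 5: AAC (Asn) → CAC (His) — missense.
Codon 6: ATT (Ile) → ATG (Met) — missense.
Synonymous: 2 of 6.

2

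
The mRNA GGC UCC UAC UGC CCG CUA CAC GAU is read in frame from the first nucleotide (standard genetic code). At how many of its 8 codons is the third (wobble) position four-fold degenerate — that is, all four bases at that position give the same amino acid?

4

Codon 1 GGC (Gly): third position 4-fold.
Codon 2 UCC (Ser): third position 4-fold.
Codon 3 UAC (Tyr): third position 2-fold.
Codon 4 UGC (Cys): third position 2-fold.
Codon 5 CCG (Pro): third position 4-fold.
Codon 6 CUA (Leu): third position 4-fold.
Codon 7 CAC (His): third position 2-fold.
Codon 8 GAU (Asp): third position 2-fold.
Four-fold degenerate third positions: 4.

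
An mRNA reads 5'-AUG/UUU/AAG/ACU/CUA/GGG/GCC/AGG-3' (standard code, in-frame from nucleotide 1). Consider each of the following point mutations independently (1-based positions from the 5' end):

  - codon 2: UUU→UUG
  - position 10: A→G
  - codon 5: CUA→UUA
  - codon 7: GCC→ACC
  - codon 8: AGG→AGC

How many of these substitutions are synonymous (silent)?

Codon 2: UUU (Phe) → UUG (Leu) — missense.
Codon 4: ACU (Thr) → GCU (Ala) — missense.
Codon 5: CUA (Leu) → UUA (Leu) — synonymous.
Codon 7: GCC (Ala) → ACC (Thr) — missense.
Codon 8: AGG (Arg) → AGC (Ser) — missense.
Synonymous: 1 of 5.

1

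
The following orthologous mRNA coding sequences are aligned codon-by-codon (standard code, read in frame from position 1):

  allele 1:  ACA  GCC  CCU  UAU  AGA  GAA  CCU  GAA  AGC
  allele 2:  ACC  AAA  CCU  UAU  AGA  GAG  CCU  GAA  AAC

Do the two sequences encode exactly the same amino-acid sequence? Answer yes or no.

no

Codon 1: ACA Thr / ACC Thr — synonymous.
Codon 2: GCC Ala / AAA Lys — nonsynonymous.
Codon 3: CCU Pro / CCU Pro — identical.
Codon 4: UAU Tyr / UAU Tyr — identical.
Codon 5: AGA Arg / AGA Arg — identical.
Codon 6: GAA Glu / GAG Glu — synonymous.
Codon 7: CCU Pro / CCU Pro — identical.
Codon 8: GAA Glu / GAA Glu — identical.
Codon 9: AGC Ser / AAC Asn — nonsynonymous.
Nonsynonymous differences: 2 → different protein.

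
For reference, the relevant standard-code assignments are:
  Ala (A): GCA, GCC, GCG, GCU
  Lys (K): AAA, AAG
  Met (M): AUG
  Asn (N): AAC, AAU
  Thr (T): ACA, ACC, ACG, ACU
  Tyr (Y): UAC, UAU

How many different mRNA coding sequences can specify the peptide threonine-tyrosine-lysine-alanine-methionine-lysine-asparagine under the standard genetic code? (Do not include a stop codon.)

Thr: 4 codons.
Tyr: 2 codons.
Lys: 2 codons.
Ala: 4 codons.
Met: 1 codon.
Lys: 2 codons.
Asn: 2 codons.
4 × 2 × 2 × 4 × 1 × 2 × 2 = 256.

256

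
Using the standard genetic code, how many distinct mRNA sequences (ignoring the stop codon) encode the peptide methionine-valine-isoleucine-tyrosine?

Met: 1 codon.
Val: 4 codons.
Ile: 3 codons.
Tyr: 2 codons.
1 × 4 × 3 × 2 = 24.

24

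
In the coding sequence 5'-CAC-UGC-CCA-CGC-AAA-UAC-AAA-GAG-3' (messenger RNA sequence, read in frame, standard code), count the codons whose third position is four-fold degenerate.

Codon 1 CAC (His): third position 2-fold.
Codon 2 UGC (Cys): third position 2-fold.
Codon 3 CCA (Pro): third position 4-fold.
Codon 4 CGC (Arg): third position 4-fold.
Codon 5 AAA (Lys): third position 2-fold.
Codon 6 UAC (Tyr): third position 2-fold.
Codon 7 AAA (Lys): third position 2-fold.
Codon 8 GAG (Glu): third position 2-fold.
Four-fold degenerate third positions: 2.

2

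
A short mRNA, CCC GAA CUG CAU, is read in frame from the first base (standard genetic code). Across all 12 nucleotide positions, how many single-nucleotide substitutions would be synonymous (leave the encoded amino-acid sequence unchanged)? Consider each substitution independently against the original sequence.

9

Codon 1 (CCC, Pro): 3 synonymous substitutions.
Codon 2 (GAA, Glu): 1 synonymous substitution.
Codon 3 (CUG, Leu): 4 synonymous substitutions.
Codon 4 (CAU, His): 1 synonymous substitution.
Total: 3 + 1 + 4 + 1 = 9.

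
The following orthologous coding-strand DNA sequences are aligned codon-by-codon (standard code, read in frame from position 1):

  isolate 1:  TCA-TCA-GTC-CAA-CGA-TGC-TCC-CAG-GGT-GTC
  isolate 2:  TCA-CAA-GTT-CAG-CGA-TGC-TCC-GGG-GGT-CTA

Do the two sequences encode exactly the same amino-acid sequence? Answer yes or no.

no

Codon 1: TCA Ser / TCA Ser — identical.
Codon 2: TCA Ser / CAA Gln — nonsynonymous.
Codon 3: GTC Val / GTT Val — synonymous.
Codon 4: CAA Gln / CAG Gln — synonymous.
Codon 5: CGA Arg / CGA Arg — identical.
Codon 6: TGC Cys / TGC Cys — identical.
Codon 7: TCC Ser / TCC Ser — identical.
Codon 8: CAG Gln / GGG Gly — nonsynonymous.
Codon 9: GGT Gly / GGT Gly — identical.
Codon 10: GTC Val / CTA Leu — nonsynonymous.
Nonsynonymous differences: 3 → different protein.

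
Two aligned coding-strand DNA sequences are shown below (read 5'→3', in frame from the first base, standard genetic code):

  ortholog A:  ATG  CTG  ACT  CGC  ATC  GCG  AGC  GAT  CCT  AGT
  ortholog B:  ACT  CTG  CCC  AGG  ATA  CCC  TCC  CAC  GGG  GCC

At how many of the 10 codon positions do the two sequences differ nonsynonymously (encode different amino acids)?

Codon 1: ATG Met / ACT Thr — nonsynonymous.
Codon 2: CTG Leu / CTG Leu — identical.
Codon 3: ACT Thr / CCC Pro — nonsynonymous.
Codon 4: CGC Arg / AGG Arg — synonymous.
Codon 5: ATC Ile / ATA Ile — synonymous.
Codon 6: GCG Ala / CCC Pro — nonsynonymous.
Codon 7: AGC Ser / TCC Ser — synonymous.
Codon 8: GAT Asp / CAC His — nonsynonymous.
Codon 9: CCT Pro / GGG Gly — nonsynonymous.
Codon 10: AGT Ser / GCC Ala — nonsynonymous.
Nonsynonymous differences: 6.

6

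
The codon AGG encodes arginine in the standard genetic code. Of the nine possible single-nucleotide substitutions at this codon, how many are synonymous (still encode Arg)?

2

Position 1: CGG → 1 synonymous.
Position 2: none → 0 synonymous.
Position 3: AGA → 1 synonymous.
Total: 1 + 0 + 1 = 2.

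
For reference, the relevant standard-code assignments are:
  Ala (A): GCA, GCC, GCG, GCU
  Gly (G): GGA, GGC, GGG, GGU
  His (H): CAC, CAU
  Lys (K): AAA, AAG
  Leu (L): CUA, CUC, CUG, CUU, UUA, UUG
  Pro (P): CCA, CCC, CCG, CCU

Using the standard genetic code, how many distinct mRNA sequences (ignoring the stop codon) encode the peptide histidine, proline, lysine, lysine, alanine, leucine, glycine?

His: 2 codons.
Pro: 4 codons.
Lys: 2 codons.
Lys: 2 codons.
Ala: 4 codons.
Leu: 6 codons.
Gly: 4 codons.
2 × 4 × 2 × 2 × 4 × 6 × 4 = 3072.

3072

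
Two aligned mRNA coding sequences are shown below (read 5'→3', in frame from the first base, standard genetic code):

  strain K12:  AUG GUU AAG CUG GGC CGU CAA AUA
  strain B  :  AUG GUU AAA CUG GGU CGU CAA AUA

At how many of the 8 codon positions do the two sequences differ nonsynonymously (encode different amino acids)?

Codon 1: AUG Met / AUG Met — identical.
Codon 2: GUU Val / GUU Val — identical.
Codon 3: AAG Lys / AAA Lys — synonymous.
Codon 4: CUG Leu / CUG Leu — identical.
Codon 5: GGC Gly / GGU Gly — synonymous.
Codon 6: CGU Arg / CGU Arg — identical.
Codon 7: CAA Gln / CAA Gln — identical.
Codon 8: AUA Ile / AUA Ile — identical.
Nonsynonymous differences: 0.

0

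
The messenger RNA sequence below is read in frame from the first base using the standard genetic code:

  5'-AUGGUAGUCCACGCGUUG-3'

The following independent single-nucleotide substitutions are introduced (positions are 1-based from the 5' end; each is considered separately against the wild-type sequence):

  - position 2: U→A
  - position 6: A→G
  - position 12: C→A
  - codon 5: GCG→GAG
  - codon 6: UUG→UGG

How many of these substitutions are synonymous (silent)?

Codon 1: AUG (Met) → AAG (Lys) — missense.
Codon 2: GUA (Val) → GUG (Val) — synonymous.
Codon 4: CAC (His) → CAA (Gln) — missense.
Codon 5: GCG (Ala) → GAG (Glu) — missense.
Codon 6: UUG (Leu) → UGG (Trp) — missense.
Synonymous: 1 of 5.

1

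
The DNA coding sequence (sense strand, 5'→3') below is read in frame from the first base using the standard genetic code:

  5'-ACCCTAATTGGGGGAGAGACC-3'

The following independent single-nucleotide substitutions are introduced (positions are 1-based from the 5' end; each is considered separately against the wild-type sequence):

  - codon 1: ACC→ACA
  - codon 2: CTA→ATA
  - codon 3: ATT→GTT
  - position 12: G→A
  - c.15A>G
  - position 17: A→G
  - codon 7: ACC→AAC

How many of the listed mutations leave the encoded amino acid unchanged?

3

Codon 1: ACC (Thr) → ACA (Thr) — synonymous.
Codon 2: CTA (Leu) → ATA (Ile) — missense.
Codon 3: ATT (Ile) → GTT (Val) — missense.
Codon 4: GGG (Gly) → GGA (Gly) — synonymous.
Codon 5: GGA (Gly) → GGG (Gly) — synonymous.
Codon 6: GAG (Glu) → GGG (Gly) — missense.
Codon 7: ACC (Thr) → AAC (Asn) — missense.
Synonymous: 3 of 7.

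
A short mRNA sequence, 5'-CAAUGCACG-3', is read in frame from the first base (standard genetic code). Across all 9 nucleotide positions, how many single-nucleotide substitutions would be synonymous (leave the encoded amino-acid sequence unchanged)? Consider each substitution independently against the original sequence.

Codon 1 (CAA, Gln): 1 synonymous substitution.
Codon 2 (UGC, Cys): 1 synonymous substitution.
Codon 3 (ACG, Thr): 3 synonymous substitutions.
Total: 1 + 1 + 3 = 5.

5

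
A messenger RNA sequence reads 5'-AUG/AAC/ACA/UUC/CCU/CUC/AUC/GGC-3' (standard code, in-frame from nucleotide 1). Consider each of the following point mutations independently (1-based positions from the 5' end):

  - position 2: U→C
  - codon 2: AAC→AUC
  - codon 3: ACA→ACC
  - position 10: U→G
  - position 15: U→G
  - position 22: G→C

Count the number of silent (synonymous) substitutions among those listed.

2

Codon 1: AUG (Met) → ACG (Thr) — missense.
Codon 2: AAC (Asn) → AUC (Ile) — missense.
Codon 3: ACA (Thr) → ACC (Thr) — synonymous.
Codon 4: UUC (Phe) → GUC (Val) — missense.
Codon 5: CCU (Pro) → CCG (Pro) — synonymous.
Codon 8: GGC (Gly) → CGC (Arg) — missense.
Synonymous: 2 of 6.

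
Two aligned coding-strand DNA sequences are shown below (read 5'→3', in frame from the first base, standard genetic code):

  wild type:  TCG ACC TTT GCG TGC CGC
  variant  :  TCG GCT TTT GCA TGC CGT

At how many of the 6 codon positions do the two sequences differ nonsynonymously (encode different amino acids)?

1

Codon 1: TCG Ser / TCG Ser — identical.
Codon 2: ACC Thr / GCT Ala — nonsynonymous.
Codon 3: TTT Phe / TTT Phe — identical.
Codon 4: GCG Ala / GCA Ala — synonymous.
Codon 5: TGC Cys / TGC Cys — identical.
Codon 6: CGC Arg / CGT Arg — synonymous.
Nonsynonymous differences: 1.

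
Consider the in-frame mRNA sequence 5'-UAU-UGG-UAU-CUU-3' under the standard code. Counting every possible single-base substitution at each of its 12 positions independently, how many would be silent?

5

Codon 1 (UAU, Tyr): 1 synonymous substitution.
Codon 2 (UGG, Trp): 0 synonymous substitutions.
Codon 3 (UAU, Tyr): 1 synonymous substitution.
Codon 4 (CUU, Leu): 3 synonymous substitutions.
Total: 1 + 0 + 1 + 3 = 5.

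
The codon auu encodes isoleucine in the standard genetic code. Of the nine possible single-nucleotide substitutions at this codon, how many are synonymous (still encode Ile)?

2

Position 1: none → 0 synonymous.
Position 2: none → 0 synonymous.
Position 3: AUC, AUA → 2 synonymous.
Total: 0 + 0 + 2 = 2.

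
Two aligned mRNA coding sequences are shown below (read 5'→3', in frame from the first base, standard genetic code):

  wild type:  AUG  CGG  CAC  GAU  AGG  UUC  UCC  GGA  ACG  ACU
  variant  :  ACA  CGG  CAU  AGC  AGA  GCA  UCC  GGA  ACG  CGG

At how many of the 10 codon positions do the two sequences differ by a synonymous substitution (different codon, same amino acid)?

Codon 1: AUG Met / ACA Thr — nonsynonymous.
Codon 2: CGG Arg / CGG Arg — identical.
Codon 3: CAC His / CAU His — synonymous.
Codon 4: GAU Asp / AGC Ser — nonsynonymous.
Codon 5: AGG Arg / AGA Arg — synonymous.
Codon 6: UUC Phe / GCA Ala — nonsynonymous.
Codon 7: UCC Ser / UCC Ser — identical.
Codon 8: GGA Gly / GGA Gly — identical.
Codon 9: ACG Thr / ACG Thr — identical.
Codon 10: ACU Thr / CGG Arg — nonsynonymous.
Synonymous differences: 2.

2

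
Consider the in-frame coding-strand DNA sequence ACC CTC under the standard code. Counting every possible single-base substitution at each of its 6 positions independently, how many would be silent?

Codon 1 (ACC, Thr): 3 synonymous substitutions.
Codon 2 (CTC, Leu): 3 synonymous substitutions.
Total: 3 + 3 = 6.

6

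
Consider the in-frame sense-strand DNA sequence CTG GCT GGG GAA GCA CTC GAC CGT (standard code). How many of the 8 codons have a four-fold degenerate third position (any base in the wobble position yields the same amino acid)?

6

Codon 1 CTG (Leu): third position 4-fold.
Codon 2 GCT (Ala): third position 4-fold.
Codon 3 GGG (Gly): third position 4-fold.
Codon 4 GAA (Glu): third position 2-fold.
Codon 5 GCA (Ala): third position 4-fold.
Codon 6 CTC (Leu): third position 4-fold.
Codon 7 GAC (Asp): third position 2-fold.
Codon 8 CGT (Arg): third position 4-fold.
Four-fold degenerate third positions: 6.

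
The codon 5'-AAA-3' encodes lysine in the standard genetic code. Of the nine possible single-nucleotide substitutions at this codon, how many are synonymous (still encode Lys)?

1

Position 1: none → 0 synonymous.
Position 2: none → 0 synonymous.
Position 3: AAG → 1 synonymous.
Total: 0 + 0 + 1 = 1.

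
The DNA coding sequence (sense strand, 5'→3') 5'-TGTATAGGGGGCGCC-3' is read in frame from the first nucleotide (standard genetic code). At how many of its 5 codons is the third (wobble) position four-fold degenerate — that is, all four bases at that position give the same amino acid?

Codon 1 TGT (Cys): third position 2-fold.
Codon 2 ATA (Ile): third position 3-fold.
Codon 3 GGG (Gly): third position 4-fold.
Codon 4 GGC (Gly): third position 4-fold.
Codon 5 GCC (Ala): third position 4-fold.
Four-fold degenerate third positions: 3.

3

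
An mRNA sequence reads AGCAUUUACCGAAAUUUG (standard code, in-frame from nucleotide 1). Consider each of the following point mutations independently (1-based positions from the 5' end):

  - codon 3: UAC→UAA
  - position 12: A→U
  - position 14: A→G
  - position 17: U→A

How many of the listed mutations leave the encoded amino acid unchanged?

1

Codon 3: UAC (Tyr) → UAA (Stop) — nonsense.
Codon 4: CGA (Arg) → CGU (Arg) — synonymous.
Codon 5: AAU (Asn) → AGU (Ser) — missense.
Codon 6: UUG (Leu) → UAG (Stop) — nonsense.
Synonymous: 1 of 4.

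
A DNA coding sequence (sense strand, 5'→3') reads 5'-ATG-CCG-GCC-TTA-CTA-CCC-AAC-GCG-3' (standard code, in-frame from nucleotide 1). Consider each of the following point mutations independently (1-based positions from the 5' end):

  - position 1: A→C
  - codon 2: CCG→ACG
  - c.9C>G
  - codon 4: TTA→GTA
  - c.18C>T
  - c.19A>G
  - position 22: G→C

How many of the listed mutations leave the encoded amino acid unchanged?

Codon 1: ATG (Met) → CTG (Leu) — missense.
Codon 2: CCG (Pro) → ACG (Thr) — missense.
Codon 3: GCC (Ala) → GCG (Ala) — synonymous.
Codon 4: TTA (Leu) → GTA (Val) — missense.
Codon 6: CCC (Pro) → CCT (Pro) — synonymous.
Codon 7: AAC (Asn) → GAC (Asp) — missense.
Codon 8: GCG (Ala) → CCG (Pro) — missense.
Synonymous: 2 of 7.

2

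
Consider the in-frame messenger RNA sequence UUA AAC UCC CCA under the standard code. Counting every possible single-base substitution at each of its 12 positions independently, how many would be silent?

9

Codon 1 (UUA, Leu): 2 synonymous substitutions.
Codon 2 (AAC, Asn): 1 synonymous substitution.
Codon 3 (UCC, Ser): 3 synonymous substitutions.
Codon 4 (CCA, Pro): 3 synonymous substitutions.
Total: 2 + 1 + 3 + 3 = 9.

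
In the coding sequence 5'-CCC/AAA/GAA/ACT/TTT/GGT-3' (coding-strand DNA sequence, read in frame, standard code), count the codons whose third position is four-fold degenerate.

3

Codon 1 CCC (Pro): third position 4-fold.
Codon 2 AAA (Lys): third position 2-fold.
Codon 3 GAA (Glu): third position 2-fold.
Codon 4 ACT (Thr): third position 4-fold.
Codon 5 TTT (Phe): third position 2-fold.
Codon 6 GGT (Gly): third position 4-fold.
Four-fold degenerate third positions: 3.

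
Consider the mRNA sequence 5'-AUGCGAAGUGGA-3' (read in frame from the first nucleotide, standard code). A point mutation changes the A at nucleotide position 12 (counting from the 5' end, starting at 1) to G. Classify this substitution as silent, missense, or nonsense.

Position 12 falls in codon 4: GGA → Gly.
After the substitution the codon is GGG → Gly.
Both encode Gly, so the change is synonymous.

silent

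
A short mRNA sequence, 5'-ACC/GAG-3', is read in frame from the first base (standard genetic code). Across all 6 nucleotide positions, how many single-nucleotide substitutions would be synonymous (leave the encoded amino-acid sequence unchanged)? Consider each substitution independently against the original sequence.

4

Codon 1 (ACC, Thr): 3 synonymous substitutions.
Codon 2 (GAG, Glu): 1 synonymous substitution.
Total: 3 + 1 = 4.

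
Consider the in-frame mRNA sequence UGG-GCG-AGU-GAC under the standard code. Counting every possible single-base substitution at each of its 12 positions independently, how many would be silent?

Codon 1 (UGG, Trp): 0 synonymous substitutions.
Codon 2 (GCG, Ala): 3 synonymous substitutions.
Codon 3 (AGU, Ser): 1 synonymous substitution.
Codon 4 (GAC, Asp): 1 synonymous substitution.
Total: 0 + 3 + 1 + 1 = 5.

5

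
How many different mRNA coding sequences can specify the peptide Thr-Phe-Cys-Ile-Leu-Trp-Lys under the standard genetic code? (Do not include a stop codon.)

Thr: 4 codons.
Phe: 2 codons.
Cys: 2 codons.
Ile: 3 codons.
Leu: 6 codons.
Trp: 1 codon.
Lys: 2 codons.
4 × 2 × 2 × 3 × 6 × 1 × 2 = 576.

576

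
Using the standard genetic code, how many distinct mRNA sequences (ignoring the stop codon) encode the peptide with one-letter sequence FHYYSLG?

2304

Phe: 2 codons.
His: 2 codons.
Tyr: 2 codons.
Tyr: 2 codons.
Ser: 6 codons.
Leu: 6 codons.
Gly: 4 codons.
2 × 2 × 2 × 2 × 6 × 6 × 4 = 2304.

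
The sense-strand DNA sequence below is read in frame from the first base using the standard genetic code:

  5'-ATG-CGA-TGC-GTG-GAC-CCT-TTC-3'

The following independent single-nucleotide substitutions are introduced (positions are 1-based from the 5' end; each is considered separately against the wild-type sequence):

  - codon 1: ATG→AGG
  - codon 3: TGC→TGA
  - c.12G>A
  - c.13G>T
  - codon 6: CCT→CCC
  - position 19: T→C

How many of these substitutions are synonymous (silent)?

2

Codon 1: ATG (Met) → AGG (Arg) — missense.
Codon 3: TGC (Cys) → TGA (Stop) — nonsense.
Codon 4: GTG (Val) → GTA (Val) — synonymous.
Codon 5: GAC (Asp) → TAC (Tyr) — missense.
Codon 6: CCT (Pro) → CCC (Pro) — synonymous.
Codon 7: TTC (Phe) → CTC (Leu) — missense.
Synonymous: 2 of 6.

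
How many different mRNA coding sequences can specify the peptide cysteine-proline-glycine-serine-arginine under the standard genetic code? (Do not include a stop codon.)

Cys: 2 codons.
Pro: 4 codons.
Gly: 4 codons.
Ser: 6 codons.
Arg: 6 codons.
2 × 4 × 4 × 6 × 6 = 1152.

1152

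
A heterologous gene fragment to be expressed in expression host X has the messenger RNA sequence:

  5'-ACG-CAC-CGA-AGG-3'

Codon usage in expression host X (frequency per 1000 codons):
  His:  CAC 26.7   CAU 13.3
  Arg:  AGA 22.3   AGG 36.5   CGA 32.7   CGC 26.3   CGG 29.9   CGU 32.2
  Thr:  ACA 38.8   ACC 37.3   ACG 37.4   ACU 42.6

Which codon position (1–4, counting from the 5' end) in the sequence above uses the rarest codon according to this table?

2

Codon 1 ACG (Thr): 37.4 per 1000.
Codon 2 CAC (His): 26.7 per 1000.
Codon 3 CGA (Arg): 32.7 per 1000.
Codon 4 AGG (Arg): 36.5 per 1000.
Lowest frequency is 26.7 at codon 2.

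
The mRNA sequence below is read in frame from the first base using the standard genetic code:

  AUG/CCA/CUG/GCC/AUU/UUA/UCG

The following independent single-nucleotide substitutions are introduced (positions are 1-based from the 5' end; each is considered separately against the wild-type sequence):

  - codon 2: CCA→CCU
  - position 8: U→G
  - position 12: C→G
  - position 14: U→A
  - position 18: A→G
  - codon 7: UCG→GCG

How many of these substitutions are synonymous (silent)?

3

Codon 2: CCA (Pro) → CCU (Pro) — synonymous.
Codon 3: CUG (Leu) → CGG (Arg) — missense.
Codon 4: GCC (Ala) → GCG (Ala) — synonymous.
Codon 5: AUU (Ile) → AAU (Asn) — missense.
Codon 6: UUA (Leu) → UUG (Leu) — synonymous.
Codon 7: UCG (Ser) → GCG (Ala) — missense.
Synonymous: 3 of 6.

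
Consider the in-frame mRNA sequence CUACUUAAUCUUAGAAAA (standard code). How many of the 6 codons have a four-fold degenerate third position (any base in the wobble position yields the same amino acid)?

Codon 1 CUA (Leu): third position 4-fold.
Codon 2 CUU (Leu): third position 4-fold.
Codon 3 AAU (Asn): third position 2-fold.
Codon 4 CUU (Leu): third position 4-fold.
Codon 5 AGA (Arg): third position 2-fold.
Codon 6 AAA (Lys): third position 2-fold.
Four-fold degenerate third positions: 3.

3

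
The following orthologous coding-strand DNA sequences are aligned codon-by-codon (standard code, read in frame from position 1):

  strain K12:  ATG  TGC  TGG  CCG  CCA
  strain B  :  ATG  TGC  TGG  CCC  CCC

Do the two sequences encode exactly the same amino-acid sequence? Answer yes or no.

Codon 1: ATG Met / ATG Met — identical.
Codon 2: TGC Cys / TGC Cys — identical.
Codon 3: TGG Trp / TGG Trp — identical.
Codon 4: CCG Pro / CCC Pro — synonymous.
Codon 5: CCA Pro / CCC Pro — synonymous.
Nonsynonymous differences: 0 → same protein.

yes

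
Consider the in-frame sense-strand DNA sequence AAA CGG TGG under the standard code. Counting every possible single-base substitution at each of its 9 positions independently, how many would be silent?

5

Codon 1 (AAA, Lys): 1 synonymous substitution.
Codon 2 (CGG, Arg): 4 synonymous substitutions.
Codon 3 (TGG, Trp): 0 synonymous substitutions.
Total: 1 + 4 + 0 = 5.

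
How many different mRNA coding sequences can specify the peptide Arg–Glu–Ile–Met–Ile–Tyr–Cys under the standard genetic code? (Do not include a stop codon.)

432

Arg: 6 codons.
Glu: 2 codons.
Ile: 3 codons.
Met: 1 codon.
Ile: 3 codons.
Tyr: 2 codons.
Cys: 2 codons.
6 × 2 × 3 × 1 × 3 × 2 × 2 = 432.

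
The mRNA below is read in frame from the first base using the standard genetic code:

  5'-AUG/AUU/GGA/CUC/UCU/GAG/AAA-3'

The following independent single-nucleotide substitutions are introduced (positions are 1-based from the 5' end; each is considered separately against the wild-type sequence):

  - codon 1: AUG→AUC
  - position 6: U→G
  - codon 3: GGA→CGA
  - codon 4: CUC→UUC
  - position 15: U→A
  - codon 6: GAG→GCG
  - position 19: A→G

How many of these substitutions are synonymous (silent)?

Codon 1: AUG (Met) → AUC (Ile) — missense.
Codon 2: AUU (Ile) → AUG (Met) — missense.
Codon 3: GGA (Gly) → CGA (Arg) — missense.
Codon 4: CUC (Leu) → UUC (Phe) — missense.
Codon 5: UCU (Ser) → UCA (Ser) — synonymous.
Codon 6: GAG (Glu) → GCG (Ala) — missense.
Codon 7: AAA (Lys) → GAA (Glu) — missense.
Synonymous: 1 of 7.

1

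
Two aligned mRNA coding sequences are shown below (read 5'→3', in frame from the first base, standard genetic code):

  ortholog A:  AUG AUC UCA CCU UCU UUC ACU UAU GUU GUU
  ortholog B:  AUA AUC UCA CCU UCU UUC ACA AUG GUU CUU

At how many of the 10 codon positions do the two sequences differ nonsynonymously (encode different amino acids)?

3

Codon 1: AUG Met / AUA Ile — nonsynonymous.
Codon 2: AUC Ile / AUC Ile — identical.
Codon 3: UCA Ser / UCA Ser — identical.
Codon 4: CCU Pro / CCU Pro — identical.
Codon 5: UCU Ser / UCU Ser — identical.
Codon 6: UUC Phe / UUC Phe — identical.
Codon 7: ACU Thr / ACA Thr — synonymous.
Codon 8: UAU Tyr / AUG Met — nonsynonymous.
Codon 9: GUU Val / GUU Val — identical.
Codon 10: GUU Val / CUU Leu — nonsynonymous.
Nonsynonymous differences: 3.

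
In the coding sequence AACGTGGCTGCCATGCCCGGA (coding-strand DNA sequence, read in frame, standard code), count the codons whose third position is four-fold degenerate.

5

Codon 1 AAC (Asn): third position 2-fold.
Codon 2 GTG (Val): third position 4-fold.
Codon 3 GCT (Ala): third position 4-fold.
Codon 4 GCC (Ala): third position 4-fold.
Codon 5 ATG (Met): third position 1-fold.
Codon 6 CCC (Pro): third position 4-fold.
Codon 7 GGA (Gly): third position 4-fold.
Four-fold degenerate third positions: 5.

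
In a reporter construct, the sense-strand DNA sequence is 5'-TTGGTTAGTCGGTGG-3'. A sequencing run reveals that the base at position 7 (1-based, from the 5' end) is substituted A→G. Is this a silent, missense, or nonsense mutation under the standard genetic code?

missense

Position 7 falls in codon 3: AGT → Ser.
After the substitution the codon is GGT → Gly.
Ser ≠ Gly, so this is a missense mutation.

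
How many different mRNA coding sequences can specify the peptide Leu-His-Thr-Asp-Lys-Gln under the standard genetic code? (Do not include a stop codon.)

384

Leu: 6 codons.
His: 2 codons.
Thr: 4 codons.
Asp: 2 codons.
Lys: 2 codons.
Gln: 2 codons.
6 × 2 × 4 × 2 × 2 × 2 = 384.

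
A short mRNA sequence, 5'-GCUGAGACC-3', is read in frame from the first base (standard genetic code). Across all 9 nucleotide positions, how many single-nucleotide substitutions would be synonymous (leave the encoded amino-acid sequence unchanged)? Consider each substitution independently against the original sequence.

7

Codon 1 (GCU, Ala): 3 synonymous substitutions.
Codon 2 (GAG, Glu): 1 synonymous substitution.
Codon 3 (ACC, Thr): 3 synonymous substitutions.
Total: 3 + 1 + 3 = 7.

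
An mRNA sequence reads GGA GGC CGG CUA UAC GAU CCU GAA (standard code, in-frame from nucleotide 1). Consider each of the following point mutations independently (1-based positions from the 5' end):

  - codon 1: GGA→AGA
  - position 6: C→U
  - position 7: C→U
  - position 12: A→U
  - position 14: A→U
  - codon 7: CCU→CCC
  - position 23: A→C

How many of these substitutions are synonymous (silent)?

Codon 1: GGA (Gly) → AGA (Arg) — missense.
Codon 2: GGC (Gly) → GGU (Gly) — synonymous.
Codon 3: CGG (Arg) → UGG (Trp) — missense.
Codon 4: CUA (Leu) → CUU (Leu) — synonymous.
Codon 5: UAC (Tyr) → UUC (Phe) — missense.
Codon 7: CCU (Pro) → CCC (Pro) — synonymous.
Codon 8: GAA (Glu) → GCA (Ala) — missense.
Synonymous: 3 of 7.

3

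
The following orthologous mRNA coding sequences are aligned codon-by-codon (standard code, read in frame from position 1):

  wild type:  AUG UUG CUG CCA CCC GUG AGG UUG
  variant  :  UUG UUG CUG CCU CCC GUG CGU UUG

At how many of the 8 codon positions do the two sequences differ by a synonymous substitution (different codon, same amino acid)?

Codon 1: AUG Met / UUG Leu — nonsynonymous.
Codon 2: UUG Leu / UUG Leu — identical.
Codon 3: CUG Leu / CUG Leu — identical.
Codon 4: CCA Pro / CCU Pro — synonymous.
Codon 5: CCC Pro / CCC Pro — identical.
Codon 6: GUG Val / GUG Val — identical.
Codon 7: AGG Arg / CGU Arg — synonymous.
Codon 8: UUG Leu / UUG Leu — identical.
Synonymous differences: 2.

2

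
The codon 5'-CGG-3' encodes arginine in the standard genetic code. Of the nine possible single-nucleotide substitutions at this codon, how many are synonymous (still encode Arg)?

4

Position 1: AGG → 1 synonymous.
Position 2: none → 0 synonymous.
Position 3: CGT, CGC, CGA → 3 synonymous.
Total: 1 + 0 + 3 = 4.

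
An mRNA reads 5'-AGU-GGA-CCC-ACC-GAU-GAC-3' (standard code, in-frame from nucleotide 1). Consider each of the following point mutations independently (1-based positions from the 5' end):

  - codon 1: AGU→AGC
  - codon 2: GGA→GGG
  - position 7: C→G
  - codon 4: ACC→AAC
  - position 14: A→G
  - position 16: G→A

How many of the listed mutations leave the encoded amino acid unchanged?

2

Codon 1: AGU (Ser) → AGC (Ser) — synonymous.
Codon 2: GGA (Gly) → GGG (Gly) — synonymous.
Codon 3: CCC (Pro) → GCC (Ala) — missense.
Codon 4: ACC (Thr) → AAC (Asn) — missense.
Codon 5: GAU (Asp) → GGU (Gly) — missense.
Codon 6: GAC (Asp) → AAC (Asn) — missense.
Synonymous: 2 of 6.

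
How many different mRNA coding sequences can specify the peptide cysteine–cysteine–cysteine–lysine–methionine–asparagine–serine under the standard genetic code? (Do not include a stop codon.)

Cys: 2 codons.
Cys: 2 codons.
Cys: 2 codons.
Lys: 2 codons.
Met: 1 codon.
Asn: 2 codons.
Ser: 6 codons.
2 × 2 × 2 × 2 × 1 × 2 × 6 = 192.

192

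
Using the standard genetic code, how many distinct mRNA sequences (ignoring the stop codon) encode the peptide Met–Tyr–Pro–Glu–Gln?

32

Met: 1 codon.
Tyr: 2 codons.
Pro: 4 codons.
Glu: 2 codons.
Gln: 2 codons.
1 × 2 × 4 × 2 × 2 = 32.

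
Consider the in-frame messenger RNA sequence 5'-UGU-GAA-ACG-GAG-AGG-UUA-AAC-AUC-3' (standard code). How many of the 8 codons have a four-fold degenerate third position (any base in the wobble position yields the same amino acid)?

Codon 1 UGU (Cys): third position 2-fold.
Codon 2 GAA (Glu): third position 2-fold.
Codon 3 ACG (Thr): third position 4-fold.
Codon 4 GAG (Glu): third position 2-fold.
Codon 5 AGG (Arg): third position 2-fold.
Codon 6 UUA (Leu): third position 2-fold.
Codon 7 AAC (Asn): third position 2-fold.
Codon 8 AUC (Ile): third position 3-fold.
Four-fold degenerate third positions: 1.

1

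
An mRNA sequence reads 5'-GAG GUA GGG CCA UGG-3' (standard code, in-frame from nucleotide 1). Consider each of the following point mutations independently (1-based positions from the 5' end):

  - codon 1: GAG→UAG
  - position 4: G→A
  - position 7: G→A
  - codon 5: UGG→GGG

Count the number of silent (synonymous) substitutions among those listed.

Codon 1: GAG (Glu) → UAG (Stop) — nonsense.
Codon 2: GUA (Val) → AUA (Ile) — missense.
Codon 3: GGG (Gly) → AGG (Arg) — missense.
Codon 5: UGG (Trp) → GGG (Gly) — missense.
Synonymous: 0 of 4.

0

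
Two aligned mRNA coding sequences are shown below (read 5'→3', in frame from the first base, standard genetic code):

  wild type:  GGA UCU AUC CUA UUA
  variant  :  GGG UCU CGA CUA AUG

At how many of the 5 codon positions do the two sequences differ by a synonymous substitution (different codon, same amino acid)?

1

Codon 1: GGA Gly / GGG Gly — synonymous.
Codon 2: UCU Ser / UCU Ser — identical.
Codon 3: AUC Ile / CGA Arg — nonsynonymous.
Codon 4: CUA Leu / CUA Leu — identical.
Codon 5: UUA Leu / AUG Met — nonsynonymous.
Synonymous differences: 1.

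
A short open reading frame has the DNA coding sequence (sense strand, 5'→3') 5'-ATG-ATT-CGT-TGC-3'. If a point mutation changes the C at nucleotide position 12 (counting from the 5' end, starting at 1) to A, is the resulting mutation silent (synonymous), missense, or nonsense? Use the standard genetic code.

Position 12 falls in codon 4: TGC → Cys.
After the substitution the codon is TGA → Stop.
The new codon is a stop codon, so this is a nonsense mutation.

nonsense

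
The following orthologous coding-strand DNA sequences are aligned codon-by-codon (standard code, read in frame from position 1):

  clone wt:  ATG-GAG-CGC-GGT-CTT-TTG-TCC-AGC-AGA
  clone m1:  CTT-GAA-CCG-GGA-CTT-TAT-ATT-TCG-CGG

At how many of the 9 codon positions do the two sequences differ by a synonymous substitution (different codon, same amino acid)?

4

Codon 1: ATG Met / CTT Leu — nonsynonymous.
Codon 2: GAG Glu / GAA Glu — synonymous.
Codon 3: CGC Arg / CCG Pro — nonsynonymous.
Codon 4: GGT Gly / GGA Gly — synonymous.
Codon 5: CTT Leu / CTT Leu — identical.
Codon 6: TTG Leu / TAT Tyr — nonsynonymous.
Codon 7: TCC Ser / ATT Ile — nonsynonymous.
Codon 8: AGC Ser / TCG Ser — synonymous.
Codon 9: AGA Arg / CGG Arg — synonymous.
Synonymous differences: 4.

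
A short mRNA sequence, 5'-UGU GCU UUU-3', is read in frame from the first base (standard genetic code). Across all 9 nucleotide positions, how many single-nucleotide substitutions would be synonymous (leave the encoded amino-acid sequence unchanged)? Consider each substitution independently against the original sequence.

Codon 1 (UGU, Cys): 1 synonymous substitution.
Codon 2 (GCU, Ala): 3 synonymous substitutions.
Codon 3 (UUU, Phe): 1 synonymous substitution.
Total: 1 + 3 + 1 = 5.

5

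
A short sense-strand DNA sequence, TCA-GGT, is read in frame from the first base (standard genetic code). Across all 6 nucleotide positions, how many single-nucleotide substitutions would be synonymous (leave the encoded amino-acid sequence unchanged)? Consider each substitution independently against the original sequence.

Codon 1 (TCA, Ser): 3 synonymous substitutions.
Codon 2 (GGT, Gly): 3 synonymous substitutions.
Total: 3 + 3 = 6.

6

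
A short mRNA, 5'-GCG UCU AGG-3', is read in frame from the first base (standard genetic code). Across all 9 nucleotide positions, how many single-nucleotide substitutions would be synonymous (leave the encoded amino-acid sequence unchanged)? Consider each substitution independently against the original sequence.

8

Codon 1 (GCG, Ala): 3 synonymous substitutions.
Codon 2 (UCU, Ser): 3 synonymous substitutions.
Codon 3 (AGG, Arg): 2 synonymous substitutions.
Total: 3 + 3 + 2 = 8.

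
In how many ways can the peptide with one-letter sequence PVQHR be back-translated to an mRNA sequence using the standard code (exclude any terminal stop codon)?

384

Pro: 4 codons.
Val: 4 codons.
Gln: 2 codons.
His: 2 codons.
Arg: 6 codons.
4 × 4 × 2 × 2 × 6 = 384.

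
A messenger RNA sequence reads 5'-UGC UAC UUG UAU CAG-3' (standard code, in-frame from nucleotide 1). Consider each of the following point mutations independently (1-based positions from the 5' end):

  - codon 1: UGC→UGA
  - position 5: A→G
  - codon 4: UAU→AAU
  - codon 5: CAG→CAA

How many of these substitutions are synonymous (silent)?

Codon 1: UGC (Cys) → UGA (Stop) — nonsense.
Codon 2: UAC (Tyr) → UGC (Cys) — missense.
Codon 4: UAU (Tyr) → AAU (Asn) — missense.
Codon 5: CAG (Gln) → CAA (Gln) — synonymous.
Synonymous: 1 of 4.

1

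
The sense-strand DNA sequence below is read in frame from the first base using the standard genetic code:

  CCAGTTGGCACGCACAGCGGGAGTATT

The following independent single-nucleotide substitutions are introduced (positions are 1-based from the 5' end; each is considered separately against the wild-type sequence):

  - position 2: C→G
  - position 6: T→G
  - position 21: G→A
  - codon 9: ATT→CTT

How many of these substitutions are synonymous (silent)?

Codon 1: CCA (Pro) → CGA (Arg) — missense.
Codon 2: GTT (Val) → GTG (Val) — synonymous.
Codon 7: GGG (Gly) → GGA (Gly) — synonymous.
Codon 9: ATT (Ile) → CTT (Leu) — missense.
Synonymous: 2 of 4.

2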